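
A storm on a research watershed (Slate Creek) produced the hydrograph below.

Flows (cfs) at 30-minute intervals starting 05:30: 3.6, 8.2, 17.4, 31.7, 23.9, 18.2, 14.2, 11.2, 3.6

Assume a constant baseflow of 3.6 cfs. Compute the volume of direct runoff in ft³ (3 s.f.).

V ≈ 1.79 × 10^5 ft³

Direct-runoff ordinates (Q − Q_b): 0.0, 4.6, 13.8, 28.1, 20.3, 14.6, 10.6, 7.6, 0.0 cfs.
ΣQ_DR = 99.60 cfs.
With Δt = 0.5 h = 1800 s, V = ΣQ_DR · Δt = 99.60 × 1800 = 1.79 × 10^5 ft³.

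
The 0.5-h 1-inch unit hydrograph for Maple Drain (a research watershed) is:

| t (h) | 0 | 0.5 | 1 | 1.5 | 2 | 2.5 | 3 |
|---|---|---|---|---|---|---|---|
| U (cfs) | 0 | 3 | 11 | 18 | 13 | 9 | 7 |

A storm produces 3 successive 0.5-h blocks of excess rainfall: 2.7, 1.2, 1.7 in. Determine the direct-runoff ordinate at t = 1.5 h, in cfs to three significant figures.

By discrete convolution, Q_j = Σ (P_i / 1 in) · U_{j−i}.
At t = 1.5 h (j=3): Q = (2.7/1)·18 + (1.2/1)·11 + (1.7/1)·3 = 66.9 cfs.

Q ≈ 66.9 cfs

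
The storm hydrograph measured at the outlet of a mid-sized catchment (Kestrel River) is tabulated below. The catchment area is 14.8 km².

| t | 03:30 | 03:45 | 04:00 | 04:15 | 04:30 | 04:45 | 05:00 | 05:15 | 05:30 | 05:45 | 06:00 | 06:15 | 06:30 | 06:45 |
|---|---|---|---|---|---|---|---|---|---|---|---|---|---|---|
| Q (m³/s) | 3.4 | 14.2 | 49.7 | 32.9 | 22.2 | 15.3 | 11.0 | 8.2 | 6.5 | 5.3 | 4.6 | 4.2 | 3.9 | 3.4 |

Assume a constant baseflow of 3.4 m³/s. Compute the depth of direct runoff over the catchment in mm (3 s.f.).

d ≈ 8.34 mm

Direct runoff: 0.0, 10.8, 46.3, 29.5, 18.8, 11.9, 7.6, 4.8, 3.1, 1.9, 1.2, 0.8, 0.5, 0.0 m³/s; ΣQ_DR = 137.2 m³/s.
V = ΣQ_DR · Δt = 137.2 × 900 s = 1.235 × 10^5 m³.
Over A = 14.8 km², depth = V / A = 8.34 mm.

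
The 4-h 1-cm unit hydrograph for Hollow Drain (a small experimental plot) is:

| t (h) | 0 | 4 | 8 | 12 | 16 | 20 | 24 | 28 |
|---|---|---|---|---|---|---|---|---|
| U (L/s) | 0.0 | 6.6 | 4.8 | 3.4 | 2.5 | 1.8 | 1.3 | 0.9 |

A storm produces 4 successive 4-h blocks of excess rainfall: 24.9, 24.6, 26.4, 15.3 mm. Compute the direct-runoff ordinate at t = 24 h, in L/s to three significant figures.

By discrete convolution, Q_j = Σ (P_i / 10 mm) · U_{j−i}.
At t = 24 h (j=6): Q = (24.9/10)·1.3 + (24.6/10)·1.8 + (26.4/10)·2.5 + (15.3/10)·3.4 = 19.5 L/s.

Q ≈ 19.5 L/s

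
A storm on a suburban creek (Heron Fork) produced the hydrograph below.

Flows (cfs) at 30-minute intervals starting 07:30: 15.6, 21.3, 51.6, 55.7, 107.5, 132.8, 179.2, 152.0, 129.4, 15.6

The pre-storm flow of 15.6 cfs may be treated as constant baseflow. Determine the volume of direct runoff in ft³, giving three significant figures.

Direct-runoff ordinates (Q − Q_b): 0.0, 5.7, 36.0, 40.1, 91.9, 117.2, 163.6, 136.4, 113.8, 0.0 cfs.
ΣQ_DR = 704.7 cfs.
With Δt = 0.5 h = 1800 s, V = ΣQ_DR · Δt = 704.7 × 1800 = 1.27 × 10^6 ft³.

V ≈ 1.27 × 10^6 ft³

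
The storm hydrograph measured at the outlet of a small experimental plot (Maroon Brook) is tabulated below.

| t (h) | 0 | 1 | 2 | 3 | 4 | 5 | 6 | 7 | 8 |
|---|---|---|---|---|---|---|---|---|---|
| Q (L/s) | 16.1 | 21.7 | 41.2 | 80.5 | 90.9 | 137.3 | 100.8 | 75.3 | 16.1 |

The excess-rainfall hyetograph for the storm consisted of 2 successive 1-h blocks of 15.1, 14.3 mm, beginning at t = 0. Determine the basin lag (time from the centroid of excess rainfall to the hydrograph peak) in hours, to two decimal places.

t_L ≈ 4.01 h

Centroid of excess rainfall: t_c = Σ P_i·t̄_i / ΣP_i = 0.9864 h (block centres at 0.5, 1.5 h).
Hydrograph peak occurs at t = 5 h, so basin lag t_L = 5 − 0.9864 = 4.01 h.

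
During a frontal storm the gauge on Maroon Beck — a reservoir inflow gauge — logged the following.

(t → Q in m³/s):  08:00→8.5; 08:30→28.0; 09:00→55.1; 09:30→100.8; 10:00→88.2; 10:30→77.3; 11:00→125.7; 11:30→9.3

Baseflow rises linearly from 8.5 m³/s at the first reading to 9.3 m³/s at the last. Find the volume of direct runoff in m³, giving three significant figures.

V ≈ 7.59 × 10^5 m³

Direct-runoff ordinates (Q − Q_b): 0.00, 19.39, 46.37, 91.96, 79.24, 68.23, 116.51, 0.00 m³/s.
ΣQ_DR = 421.7 m³/s.
With Δt = 0.5 h = 1800 s, V = ΣQ_DR · Δt = 421.7 × 1800 = 7.59 × 10^5 m³.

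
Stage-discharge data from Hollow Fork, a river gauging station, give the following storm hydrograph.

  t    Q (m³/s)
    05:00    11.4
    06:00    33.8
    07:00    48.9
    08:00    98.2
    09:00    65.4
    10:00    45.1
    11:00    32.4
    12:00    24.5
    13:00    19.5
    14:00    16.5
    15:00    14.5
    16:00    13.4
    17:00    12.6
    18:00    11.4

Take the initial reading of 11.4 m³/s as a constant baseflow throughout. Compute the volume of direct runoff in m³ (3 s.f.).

Direct-runoff ordinates (Q − Q_b): 0.0, 22.4, 37.5, 86.8, 54.0, 33.7, 21.0, 13.1, 8.1, 5.1, 3.1, 2.0, 1.2, 0.0 m³/s.
ΣQ_DR = 288.0 m³/s.
With Δt = 1 h = 3600 s, V = ΣQ_DR · Δt = 288.0 × 3600 = 1.04 × 10^6 m³.

V ≈ 1.04 × 10^6 m³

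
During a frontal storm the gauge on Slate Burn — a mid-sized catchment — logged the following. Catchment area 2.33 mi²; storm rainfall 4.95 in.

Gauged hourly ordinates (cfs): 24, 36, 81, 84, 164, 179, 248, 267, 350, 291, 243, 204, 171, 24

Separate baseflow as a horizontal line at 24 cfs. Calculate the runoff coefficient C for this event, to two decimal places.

ΣQ_DR = 2030 cfs; V = ΣQ_DR·Δt = 7.308 × 10^6 ft³.
Runoff depth d = V / A = 1.350 in.
C = d / P = 1.350 / 4.95 = 0.27.

C ≈ 0.27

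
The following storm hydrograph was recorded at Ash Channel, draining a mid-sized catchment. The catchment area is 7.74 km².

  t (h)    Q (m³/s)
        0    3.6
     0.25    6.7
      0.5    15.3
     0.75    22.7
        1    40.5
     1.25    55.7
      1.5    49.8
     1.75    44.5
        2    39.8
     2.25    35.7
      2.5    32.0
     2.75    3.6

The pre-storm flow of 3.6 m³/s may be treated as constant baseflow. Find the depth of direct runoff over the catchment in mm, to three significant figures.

d ≈ 35.7 mm

Direct runoff: 0.0, 3.1, 11.7, 19.1, 36.9, 52.1, 46.2, 40.9, 36.2, 32.1, 28.4, 0.0 m³/s; ΣQ_DR = 306.7 m³/s.
V = ΣQ_DR · Δt = 306.7 × 900 s = 2.760 × 10^5 m³.
Over A = 7.74 km², depth = V / A = 35.7 mm.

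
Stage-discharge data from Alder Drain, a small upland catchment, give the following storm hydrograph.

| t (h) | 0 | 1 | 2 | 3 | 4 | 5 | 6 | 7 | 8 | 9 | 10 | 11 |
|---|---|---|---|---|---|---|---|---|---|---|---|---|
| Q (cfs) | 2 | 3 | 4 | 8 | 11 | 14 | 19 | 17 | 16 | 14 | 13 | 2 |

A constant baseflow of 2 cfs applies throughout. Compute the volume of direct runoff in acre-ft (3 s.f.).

Direct-runoff ordinates (Q − Q_b): 0.0, 1.0, 2.0, 6.0, 9.0, 12.0, 17.0, 15.0, 14.0, 12.0, 11.0, 0.0 cfs.
ΣQ_DR = 99.00 cfs.
With Δt = 1 h = 3600 s, V = ΣQ_DR · Δt = 99.00 × 3600 = 3.56 × 10^5 ft³ = 8.18 acre-ft.

V ≈ 8.18 acre-ft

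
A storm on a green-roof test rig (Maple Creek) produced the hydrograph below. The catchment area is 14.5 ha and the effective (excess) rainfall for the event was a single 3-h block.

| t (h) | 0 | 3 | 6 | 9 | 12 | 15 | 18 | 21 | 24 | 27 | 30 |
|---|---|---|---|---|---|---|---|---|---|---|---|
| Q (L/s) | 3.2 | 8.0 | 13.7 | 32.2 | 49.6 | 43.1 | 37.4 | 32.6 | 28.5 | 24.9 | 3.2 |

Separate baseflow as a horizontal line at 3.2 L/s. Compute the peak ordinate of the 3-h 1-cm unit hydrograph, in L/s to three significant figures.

Direct runoff: 0.0, 4.8, 10.5, 29.0, 46.4, 39.9, 34.2, 29.4, 25.3, 21.7, 0.0 L/s; ΣQ_DR = 241.2 L/s, peak = 46.4 L/s.
Runoff depth d = ΣQ_DR·Δt / A = 241.2 × 10800 / (14.5 ha) = 17.97 mm.
The 1-cm UH is the DRH scaled by (10 mm)/d, so U_p = 46.4 × 10/17.97 = 25.8 L/s.

U_p ≈ 25.8 L/s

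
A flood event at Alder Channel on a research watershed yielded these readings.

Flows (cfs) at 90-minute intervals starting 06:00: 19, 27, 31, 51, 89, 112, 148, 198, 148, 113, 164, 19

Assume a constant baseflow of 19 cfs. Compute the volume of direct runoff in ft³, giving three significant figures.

Direct-runoff ordinates (Q − Q_b): 0.0, 8.0, 12.0, 32.0, 70.0, 93.0, 129.0, 179.0, 129.0, 94.0, 145.0, 0.0 cfs.
ΣQ_DR = 891.0 cfs.
With Δt = 1.5 h = 5400 s, V = ΣQ_DR · Δt = 891.0 × 5400 = 4.81 × 10^6 ft³.

V ≈ 4.81 × 10^6 ft³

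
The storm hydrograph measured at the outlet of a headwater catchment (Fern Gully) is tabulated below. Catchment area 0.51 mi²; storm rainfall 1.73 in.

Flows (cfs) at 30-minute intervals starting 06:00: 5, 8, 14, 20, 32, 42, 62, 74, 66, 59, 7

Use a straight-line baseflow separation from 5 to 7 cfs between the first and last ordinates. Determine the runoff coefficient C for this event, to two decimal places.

C ≈ 0.28

ΣQ_DR = 323.0 cfs; V = ΣQ_DR·Δt = 5.814 × 10^5 ft³.
Runoff depth d = V / A = 0.4907 in.
C = d / P = 0.4907 / 1.73 = 0.28.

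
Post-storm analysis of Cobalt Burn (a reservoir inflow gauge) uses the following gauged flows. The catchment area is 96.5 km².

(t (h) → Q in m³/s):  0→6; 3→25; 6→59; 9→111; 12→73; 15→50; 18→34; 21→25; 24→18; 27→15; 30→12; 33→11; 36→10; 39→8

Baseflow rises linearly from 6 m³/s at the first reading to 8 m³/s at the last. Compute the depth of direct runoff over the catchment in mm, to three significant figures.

Direct runoff: 0.00, 18.85, 52.69, 104.54, 66.38, 43.23, 27.08, 17.92, 10.77, 7.62, 4.46, 3.31, 2.15, 0.00 m³/s; ΣQ_DR = 359.0 m³/s.
V = ΣQ_DR · Δt = 359.0 × 10800 s = 3.877 × 10^6 m³.
Over A = 96.5 km², depth = V / A = 40.2 mm.

d ≈ 40.2 mm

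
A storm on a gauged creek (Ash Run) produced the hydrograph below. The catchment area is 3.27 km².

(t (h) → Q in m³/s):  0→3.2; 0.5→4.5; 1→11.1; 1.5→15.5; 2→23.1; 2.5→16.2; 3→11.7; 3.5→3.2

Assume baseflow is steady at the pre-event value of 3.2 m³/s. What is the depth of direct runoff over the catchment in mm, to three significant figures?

Direct runoff: 0.0, 1.3, 7.9, 12.3, 19.9, 13.0, 8.5, 0.0 m³/s; ΣQ_DR = 62.90 m³/s.
V = ΣQ_DR · Δt = 62.90 × 1800 s = 1.132 × 10^5 m³.
Over A = 3.27 km², depth = V / A = 34.6 mm.

d ≈ 34.6 mm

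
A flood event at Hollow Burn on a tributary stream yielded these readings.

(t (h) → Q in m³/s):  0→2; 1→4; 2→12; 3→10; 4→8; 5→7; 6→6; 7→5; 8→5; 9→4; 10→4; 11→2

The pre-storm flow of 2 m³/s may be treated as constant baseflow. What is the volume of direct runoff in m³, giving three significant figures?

Direct-runoff ordinates (Q − Q_b): 0.0, 2.0, 10.0, 8.0, 6.0, 5.0, 4.0, 3.0, 3.0, 2.0, 2.0, 0.0 m³/s.
ΣQ_DR = 45.00 m³/s.
With Δt = 1 h = 3600 s, V = ΣQ_DR · Δt = 45.00 × 3600 = 1.62 × 10^5 m³.

V ≈ 1.62 × 10^5 m³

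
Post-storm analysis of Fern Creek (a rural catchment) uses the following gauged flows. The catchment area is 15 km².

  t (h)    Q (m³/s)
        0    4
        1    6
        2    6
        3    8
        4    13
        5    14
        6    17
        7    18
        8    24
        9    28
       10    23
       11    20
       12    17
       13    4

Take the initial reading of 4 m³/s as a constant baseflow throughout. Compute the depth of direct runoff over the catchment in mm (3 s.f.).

Direct runoff: 0.0, 2.0, 2.0, 4.0, 9.0, 10.0, 13.0, 14.0, 20.0, 24.0, 19.0, 16.0, 13.0, 0.0 m³/s; ΣQ_DR = 146.0 m³/s.
V = ΣQ_DR · Δt = 146.0 × 3600 s = 5.256 × 10^5 m³.
Over A = 15 km², depth = V / A = 35.0 mm.

d ≈ 35.0 mm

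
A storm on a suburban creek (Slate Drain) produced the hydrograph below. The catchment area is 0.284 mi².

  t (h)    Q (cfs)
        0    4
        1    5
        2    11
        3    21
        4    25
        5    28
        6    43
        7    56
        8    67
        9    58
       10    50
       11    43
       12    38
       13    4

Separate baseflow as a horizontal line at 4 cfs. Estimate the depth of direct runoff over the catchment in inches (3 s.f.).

d ≈ 2.17 in

Direct runoff: 0.0, 1.0, 7.0, 17.0, 21.0, 24.0, 39.0, 52.0, 63.0, 54.0, 46.0, 39.0, 34.0, 0.0 cfs; ΣQ_DR = 397.0 cfs.
V = ΣQ_DR · Δt = 397.0 × 3600 s = 1.429 × 10^6 ft³.
Over A = 0.284 mi², depth = V / A = 2.17 in.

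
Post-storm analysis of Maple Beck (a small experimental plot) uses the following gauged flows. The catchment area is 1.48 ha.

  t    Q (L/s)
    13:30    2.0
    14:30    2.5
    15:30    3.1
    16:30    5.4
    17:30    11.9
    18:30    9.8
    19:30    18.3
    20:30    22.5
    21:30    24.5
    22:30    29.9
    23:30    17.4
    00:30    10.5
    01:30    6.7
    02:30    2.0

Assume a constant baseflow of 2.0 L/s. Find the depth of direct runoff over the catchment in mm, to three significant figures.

Direct runoff: 0.0, 0.5, 1.1, 3.4, 9.9, 7.8, 16.3, 20.5, 22.5, 27.9, 15.4, 8.5, 4.7, 0.0 L/s; ΣQ_DR = 138.5 L/s.
V = ΣQ_DR · Δt = 138.5 × 3600 s = 4.986 × 10^5 L.
Over A = 1.48 ha, depth = V / A = 33.7 mm.

d ≈ 33.7 mm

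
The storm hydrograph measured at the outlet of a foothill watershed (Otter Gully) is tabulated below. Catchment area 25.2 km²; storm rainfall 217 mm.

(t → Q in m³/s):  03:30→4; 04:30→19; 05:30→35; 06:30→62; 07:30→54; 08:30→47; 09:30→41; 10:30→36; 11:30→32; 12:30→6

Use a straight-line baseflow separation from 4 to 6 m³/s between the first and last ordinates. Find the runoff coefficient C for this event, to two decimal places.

C ≈ 0.19

ΣQ_DR = 286.0 m³/s; V = ΣQ_DR·Δt = 1.030 × 10^6 m³.
Runoff depth d = V / A = 40.86 mm.
C = d / P = 40.86 / 217 = 0.19.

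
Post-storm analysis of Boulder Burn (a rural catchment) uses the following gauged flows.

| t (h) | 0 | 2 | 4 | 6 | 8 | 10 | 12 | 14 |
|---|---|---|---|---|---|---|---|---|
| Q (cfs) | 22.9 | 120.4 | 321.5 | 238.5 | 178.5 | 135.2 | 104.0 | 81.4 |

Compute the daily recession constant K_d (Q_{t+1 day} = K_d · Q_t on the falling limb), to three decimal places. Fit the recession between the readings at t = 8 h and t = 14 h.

K_d ≈ 0.043

Between t = 8 h and t = 14 h the flow falls from 178.5 to 81.4 cfs over 3×2 h = 6 h.
Per-interval ratio K = (81.4/178.5)^(1/3) = 0.7697; K_d = K^(24/2) = 0.043.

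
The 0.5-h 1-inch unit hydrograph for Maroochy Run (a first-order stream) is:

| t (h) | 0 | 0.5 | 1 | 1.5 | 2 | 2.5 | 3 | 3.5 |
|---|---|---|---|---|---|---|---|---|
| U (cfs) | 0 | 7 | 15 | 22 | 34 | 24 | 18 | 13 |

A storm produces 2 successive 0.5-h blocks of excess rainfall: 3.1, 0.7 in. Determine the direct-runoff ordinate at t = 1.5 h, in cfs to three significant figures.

Q ≈ 78.7 cfs

By discrete convolution, Q_j = Σ (P_i / 1 in) · U_{j−i}.
At t = 1.5 h (j=3): Q = (3.1/1)·22 + (0.7/1)·15 = 78.7 cfs.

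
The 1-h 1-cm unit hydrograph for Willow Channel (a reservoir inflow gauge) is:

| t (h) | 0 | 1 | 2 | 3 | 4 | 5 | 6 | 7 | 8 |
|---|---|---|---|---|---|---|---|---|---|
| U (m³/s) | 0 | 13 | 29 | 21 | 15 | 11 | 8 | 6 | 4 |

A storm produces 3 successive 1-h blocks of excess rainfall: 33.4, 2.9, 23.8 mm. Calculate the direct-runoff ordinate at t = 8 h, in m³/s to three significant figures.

By discrete convolution, Q_j = Σ (P_i / 10 mm) · U_{j−i}.
At t = 8 h (j=8): Q = (33.4/10)·4 + (2.9/10)·6 + (23.8/10)·8 = 34.1 m³/s.

Q ≈ 34.1 m³/s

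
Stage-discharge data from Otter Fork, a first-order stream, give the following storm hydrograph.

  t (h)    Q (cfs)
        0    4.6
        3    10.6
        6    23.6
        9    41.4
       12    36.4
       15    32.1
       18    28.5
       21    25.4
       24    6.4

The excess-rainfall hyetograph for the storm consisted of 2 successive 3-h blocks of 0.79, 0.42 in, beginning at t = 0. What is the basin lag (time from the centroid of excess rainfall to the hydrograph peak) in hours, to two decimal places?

Centroid of excess rainfall: t_c = Σ P_i·t̄_i / ΣP_i = 2.5413 h (block centres at 1.5, 4.5 h).
Hydrograph peak occurs at t = 9 h, so basin lag t_L = 9 − 2.5413 = 6.46 h.

t_L ≈ 6.46 h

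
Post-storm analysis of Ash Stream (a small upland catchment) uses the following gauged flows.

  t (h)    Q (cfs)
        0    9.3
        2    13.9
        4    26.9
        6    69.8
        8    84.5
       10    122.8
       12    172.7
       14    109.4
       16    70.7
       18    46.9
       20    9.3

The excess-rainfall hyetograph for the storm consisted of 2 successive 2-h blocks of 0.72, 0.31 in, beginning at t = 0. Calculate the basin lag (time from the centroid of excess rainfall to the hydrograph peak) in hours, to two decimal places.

t_L ≈ 10.40 h

Centroid of excess rainfall: t_c = Σ P_i·t̄_i / ΣP_i = 1.6019 h (block centres at 1, 3 h).
Hydrograph peak occurs at t = 12 h, so basin lag t_L = 12 − 1.6019 = 10.40 h.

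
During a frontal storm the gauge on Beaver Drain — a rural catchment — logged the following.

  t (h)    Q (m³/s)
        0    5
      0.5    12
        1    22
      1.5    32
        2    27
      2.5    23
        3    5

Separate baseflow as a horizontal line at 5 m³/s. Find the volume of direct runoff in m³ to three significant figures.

Direct-runoff ordinates (Q − Q_b): 0.0, 7.0, 17.0, 27.0, 22.0, 18.0, 0.0 m³/s.
ΣQ_DR = 91.00 m³/s.
With Δt = 0.5 h = 1800 s, V = ΣQ_DR · Δt = 91.00 × 1800 = 1.64 × 10^5 m³.

V ≈ 1.64 × 10^5 m³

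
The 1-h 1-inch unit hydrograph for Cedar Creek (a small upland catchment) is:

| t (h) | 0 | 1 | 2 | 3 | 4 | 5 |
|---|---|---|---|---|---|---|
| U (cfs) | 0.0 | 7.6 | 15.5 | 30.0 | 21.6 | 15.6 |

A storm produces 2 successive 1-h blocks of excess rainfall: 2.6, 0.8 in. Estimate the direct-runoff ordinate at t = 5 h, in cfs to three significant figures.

By discrete convolution, Q_j = Σ (P_i / 1 in) · U_{j−i}.
At t = 5 h (j=5): Q = (2.6/1)·15.6 + (0.8/1)·21.6 = 57.8 cfs.

Q ≈ 57.8 cfs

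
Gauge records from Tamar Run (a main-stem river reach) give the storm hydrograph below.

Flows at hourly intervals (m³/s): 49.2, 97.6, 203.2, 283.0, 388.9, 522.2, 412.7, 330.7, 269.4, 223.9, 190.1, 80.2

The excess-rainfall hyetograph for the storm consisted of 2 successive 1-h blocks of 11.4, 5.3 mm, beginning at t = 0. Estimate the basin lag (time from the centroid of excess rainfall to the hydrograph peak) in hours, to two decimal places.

Centroid of excess rainfall: t_c = Σ P_i·t̄_i / ΣP_i = 0.8174 h (block centres at 0.5, 1.5 h).
Hydrograph peak occurs at t = 5 h, so basin lag t_L = 5 − 0.8174 = 4.18 h.

t_L ≈ 4.18 h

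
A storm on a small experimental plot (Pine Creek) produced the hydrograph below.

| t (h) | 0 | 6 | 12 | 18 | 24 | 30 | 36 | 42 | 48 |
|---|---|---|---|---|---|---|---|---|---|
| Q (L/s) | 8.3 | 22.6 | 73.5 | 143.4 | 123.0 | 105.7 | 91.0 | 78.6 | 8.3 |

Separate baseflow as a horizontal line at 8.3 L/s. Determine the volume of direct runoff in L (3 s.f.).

Direct-runoff ordinates (Q − Q_b): 0.0, 14.3, 65.2, 135.1, 114.7, 97.4, 82.7, 70.3, 0.0 L/s.
ΣQ_DR = 579.7 L/s.
With Δt = 6 h = 21600 s, V = ΣQ_DR · Δt = 579.7 × 21600 = 1.25 × 10^7 L.

V ≈ 1.25 × 10^7 L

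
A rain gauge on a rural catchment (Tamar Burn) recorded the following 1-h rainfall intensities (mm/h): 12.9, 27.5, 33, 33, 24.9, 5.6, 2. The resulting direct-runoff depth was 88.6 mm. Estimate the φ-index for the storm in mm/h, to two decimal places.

φ ≈ 8.54 mm/h

Only the 5 blocks with intensity above φ contribute runoff: 12.9, 27.5, 33, 33, 24.9 mm/h.
Σ(I−φ)·Δt = d  ⇒  (12.9+27.5+33+33+24.9 − 5φ)·1 = 88.6
φ = (131.3 − 88.6/1) / 5 = 8.54 mm/h.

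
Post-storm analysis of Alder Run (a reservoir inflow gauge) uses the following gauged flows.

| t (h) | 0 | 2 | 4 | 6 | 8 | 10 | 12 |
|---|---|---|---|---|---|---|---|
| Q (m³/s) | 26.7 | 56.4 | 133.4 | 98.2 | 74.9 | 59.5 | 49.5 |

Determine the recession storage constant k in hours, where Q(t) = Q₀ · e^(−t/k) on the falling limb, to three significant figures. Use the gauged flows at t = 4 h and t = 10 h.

On the falling limb, Q drops from 133.4 to 59.5 m³/s between t = 4 h and t = 10 h (Δt = 6 h).
k = −Δt / ln(Q₂/Q₁) = −6 / ln(59.5/133.4) = 7.43 h.

k ≈ 7.43 h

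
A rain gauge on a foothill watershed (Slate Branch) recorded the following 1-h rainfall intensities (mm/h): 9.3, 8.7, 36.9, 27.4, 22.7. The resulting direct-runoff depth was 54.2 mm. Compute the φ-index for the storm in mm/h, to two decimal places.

φ ≈ 10.93 mm/h

Only the 3 blocks with intensity above φ contribute runoff: 36.9, 27.4, 22.7 mm/h.
Σ(I−φ)·Δt = d  ⇒  (36.9+27.4+22.7 − 3φ)·1 = 54.2
φ = (87.00 − 54.2/1) / 3 = 10.93 mm/h.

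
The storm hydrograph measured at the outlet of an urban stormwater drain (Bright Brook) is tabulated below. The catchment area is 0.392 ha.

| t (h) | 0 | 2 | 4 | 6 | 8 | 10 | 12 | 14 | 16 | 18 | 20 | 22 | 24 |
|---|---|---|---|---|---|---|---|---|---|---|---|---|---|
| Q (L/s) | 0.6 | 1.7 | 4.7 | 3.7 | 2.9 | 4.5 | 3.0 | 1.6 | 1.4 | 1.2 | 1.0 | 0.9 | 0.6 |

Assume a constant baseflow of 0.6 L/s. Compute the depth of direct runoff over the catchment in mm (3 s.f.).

Direct runoff: 0.0, 1.1, 4.1, 3.1, 2.3, 3.9, 2.4, 1.0, 0.8, 0.6, 0.4, 0.3, 0.0 L/s; ΣQ_DR = 20.00 L/s.
V = ΣQ_DR · Δt = 20.00 × 7200 s = 1.440 × 10^5 L.
Over A = 0.392 ha, depth = V / A = 36.7 mm.

d ≈ 36.7 mm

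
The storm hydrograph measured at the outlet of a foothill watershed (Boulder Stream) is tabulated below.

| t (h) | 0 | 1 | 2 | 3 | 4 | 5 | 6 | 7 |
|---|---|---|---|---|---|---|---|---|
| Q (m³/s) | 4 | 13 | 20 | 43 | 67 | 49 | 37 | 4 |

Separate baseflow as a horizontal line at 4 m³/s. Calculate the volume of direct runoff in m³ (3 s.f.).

Direct-runoff ordinates (Q − Q_b): 0.0, 9.0, 16.0, 39.0, 63.0, 45.0, 33.0, 0.0 m³/s.
ΣQ_DR = 205.0 m³/s.
With Δt = 1 h = 3600 s, V = ΣQ_DR · Δt = 205.0 × 3600 = 7.38 × 10^5 m³.

V ≈ 7.38 × 10^5 m³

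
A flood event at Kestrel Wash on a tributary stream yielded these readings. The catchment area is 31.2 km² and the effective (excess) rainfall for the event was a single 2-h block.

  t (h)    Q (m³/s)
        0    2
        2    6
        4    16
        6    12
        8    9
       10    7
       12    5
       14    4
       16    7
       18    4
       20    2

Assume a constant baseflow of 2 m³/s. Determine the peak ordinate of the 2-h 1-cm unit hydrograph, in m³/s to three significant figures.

Direct runoff: 0.0, 4.0, 14.0, 10.0, 7.0, 5.0, 3.0, 2.0, 5.0, 2.0, 0.0 m³/s; ΣQ_DR = 52.00 m³/s, peak = 14.0 m³/s.
Runoff depth d = ΣQ_DR·Δt / A = 52.00 × 7200 / (31.2 km²) = 12.00 mm.
The 1-cm UH is the DRH scaled by (10 mm)/d, so U_p = 14.0 × 10/12.00 = 11.7 m³/s.

U_p ≈ 11.7 m³/s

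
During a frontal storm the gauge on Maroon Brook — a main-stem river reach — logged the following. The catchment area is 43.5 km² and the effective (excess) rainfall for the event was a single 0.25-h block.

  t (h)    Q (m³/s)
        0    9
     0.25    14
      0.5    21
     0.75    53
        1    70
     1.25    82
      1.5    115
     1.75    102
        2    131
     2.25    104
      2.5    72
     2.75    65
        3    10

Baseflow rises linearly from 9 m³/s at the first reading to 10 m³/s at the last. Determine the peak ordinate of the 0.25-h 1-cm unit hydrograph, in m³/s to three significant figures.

U_p ≈ 80.9 m³/s

Direct runoff: 0.00, 4.92, 11.83, 43.75, 60.67, 72.58, 105.50, 92.42, 121.33, 94.25, 62.17, 55.08, 0.00 m³/s; ΣQ_DR = 724.5 m³/s, peak = 121.33 m³/s.
Runoff depth d = ΣQ_DR·Δt / A = 724.5 × 900 / (43.5 km²) = 14.99 mm.
The 1-cm UH is the DRH scaled by (10 mm)/d, so U_p = 121.33 × 10/14.99 = 80.9 m³/s.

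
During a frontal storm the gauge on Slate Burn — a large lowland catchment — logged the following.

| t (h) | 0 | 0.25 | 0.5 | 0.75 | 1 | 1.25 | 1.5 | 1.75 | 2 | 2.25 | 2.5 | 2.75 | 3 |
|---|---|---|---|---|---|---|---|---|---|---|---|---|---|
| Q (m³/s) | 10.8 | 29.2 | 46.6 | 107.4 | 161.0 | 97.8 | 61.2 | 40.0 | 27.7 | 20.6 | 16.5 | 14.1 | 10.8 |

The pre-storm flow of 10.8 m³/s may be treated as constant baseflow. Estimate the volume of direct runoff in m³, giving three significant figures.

Direct-runoff ordinates (Q − Q_b): 0.0, 18.4, 35.8, 96.6, 150.2, 87.0, 50.4, 29.2, 16.9, 9.8, 5.7, 3.3, 0.0 m³/s.
ΣQ_DR = 503.3 m³/s.
With Δt = 0.25 h = 900 s, V = ΣQ_DR · Δt = 503.3 × 900 = 4.53 × 10^5 m³.

V ≈ 4.53 × 10^5 m³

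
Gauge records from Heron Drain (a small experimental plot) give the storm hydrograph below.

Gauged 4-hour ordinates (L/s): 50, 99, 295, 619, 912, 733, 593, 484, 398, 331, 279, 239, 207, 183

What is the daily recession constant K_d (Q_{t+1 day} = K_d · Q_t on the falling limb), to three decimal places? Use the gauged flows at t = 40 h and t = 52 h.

Between t = 40 h and t = 52 h the flow falls from 279 to 183 L/s over 3×4 h = 12 h.
Per-interval ratio K = (183/279)^(1/3) = 0.8689; K_d = K^(24/4) = 0.430.

K_d ≈ 0.430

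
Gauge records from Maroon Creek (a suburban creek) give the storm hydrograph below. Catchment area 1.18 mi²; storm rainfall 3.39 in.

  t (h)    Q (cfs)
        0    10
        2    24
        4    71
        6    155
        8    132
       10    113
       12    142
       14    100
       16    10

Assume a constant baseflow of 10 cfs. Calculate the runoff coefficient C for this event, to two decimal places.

C ≈ 0.52

ΣQ_DR = 667.0 cfs; V = ΣQ_DR·Δt = 4.802 × 10^6 ft³.
Runoff depth d = V / A = 1.752 in.
C = d / P = 1.752 / 3.39 = 0.52.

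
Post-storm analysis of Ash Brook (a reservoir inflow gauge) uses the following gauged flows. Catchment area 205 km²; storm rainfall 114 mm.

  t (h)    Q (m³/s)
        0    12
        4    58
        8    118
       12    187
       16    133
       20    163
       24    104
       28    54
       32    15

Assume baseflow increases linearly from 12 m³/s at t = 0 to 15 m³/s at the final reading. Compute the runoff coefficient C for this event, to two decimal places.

ΣQ_DR = 722.5 m³/s; V = ΣQ_DR·Δt = 1.040 × 10^7 m³.
Runoff depth d = V / A = 50.75 mm.
C = d / P = 50.75 / 114 = 0.45.

C ≈ 0.45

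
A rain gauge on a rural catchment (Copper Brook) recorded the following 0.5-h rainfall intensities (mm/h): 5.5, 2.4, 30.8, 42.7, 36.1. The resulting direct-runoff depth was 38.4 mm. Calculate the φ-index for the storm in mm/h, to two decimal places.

φ ≈ 10.93 mm/h

Only the 3 blocks with intensity above φ contribute runoff: 30.8, 42.7, 36.1 mm/h.
Σ(I−φ)·Δt = d  ⇒  (30.8+42.7+36.1 − 3φ)·0.5 = 38.4
φ = (109.6 − 38.4/0.5) / 3 = 10.93 mm/h.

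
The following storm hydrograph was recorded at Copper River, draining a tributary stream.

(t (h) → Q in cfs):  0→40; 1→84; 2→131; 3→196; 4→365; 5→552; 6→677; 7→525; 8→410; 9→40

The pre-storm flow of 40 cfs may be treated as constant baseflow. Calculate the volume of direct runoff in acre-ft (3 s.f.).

V ≈ 217 acre-ft

Direct-runoff ordinates (Q − Q_b): 0.0, 44.0, 91.0, 156.0, 325.0, 512.0, 637.0, 485.0, 370.0, 0.0 cfs.
ΣQ_DR = 2620 cfs.
With Δt = 1 h = 3600 s, V = ΣQ_DR · Δt = 2620 × 3600 = 9.43 × 10^6 ft³ = 217 acre-ft.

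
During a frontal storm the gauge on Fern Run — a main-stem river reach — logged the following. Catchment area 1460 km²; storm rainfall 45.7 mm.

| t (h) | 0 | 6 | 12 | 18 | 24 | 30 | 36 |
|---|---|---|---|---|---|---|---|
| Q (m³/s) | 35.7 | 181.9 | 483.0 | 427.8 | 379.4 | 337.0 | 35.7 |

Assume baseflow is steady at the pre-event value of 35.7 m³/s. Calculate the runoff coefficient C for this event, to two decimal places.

ΣQ_DR = 1631 m³/s; V = ΣQ_DR·Δt = 3.522 × 10^7 m³.
Runoff depth d = V / A = 24.12 mm.
C = d / P = 24.12 / 45.7 = 0.53.

C ≈ 0.53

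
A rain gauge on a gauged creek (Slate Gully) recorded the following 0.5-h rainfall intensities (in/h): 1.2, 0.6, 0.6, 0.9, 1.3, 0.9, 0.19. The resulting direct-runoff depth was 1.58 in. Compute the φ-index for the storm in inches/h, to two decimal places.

Only the 6 blocks with intensity above φ contribute runoff: 1.2, 0.6, 0.6, 0.9, 1.3, 0.9 in/h.
Σ(I−φ)·Δt = d  ⇒  (1.2+0.6+0.6+0.9+1.3+0.9 − 6φ)·0.5 = 1.58
φ = (5.500 − 1.58/0.5) / 6 = 0.39 in/h.

φ ≈ 0.39 in/h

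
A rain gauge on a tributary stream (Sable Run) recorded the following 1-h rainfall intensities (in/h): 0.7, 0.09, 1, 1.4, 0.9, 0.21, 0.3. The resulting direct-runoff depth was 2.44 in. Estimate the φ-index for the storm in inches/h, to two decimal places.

Only the 4 blocks with intensity above φ contribute runoff: 0.7, 1, 1.4, 0.9 in/h.
Σ(I−φ)·Δt = d  ⇒  (0.7+1+1.4+0.9 − 4φ)·1 = 2.44
φ = (4.000 − 2.44/1) / 4 = 0.39 in/h.

φ ≈ 0.39 in/h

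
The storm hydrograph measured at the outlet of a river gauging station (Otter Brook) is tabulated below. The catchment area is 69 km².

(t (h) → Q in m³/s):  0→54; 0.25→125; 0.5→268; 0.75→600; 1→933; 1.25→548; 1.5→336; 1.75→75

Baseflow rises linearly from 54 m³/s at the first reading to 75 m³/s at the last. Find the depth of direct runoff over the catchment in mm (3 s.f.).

d ≈ 31.6 mm

Direct runoff: 0.00, 68.00, 208.00, 537.00, 867.00, 479.00, 264.00, 0.00 m³/s; ΣQ_DR = 2423 m³/s.
V = ΣQ_DR · Δt = 2423 × 900 s = 2.181 × 10^6 m³.
Over A = 69 km², depth = V / A = 31.6 mm.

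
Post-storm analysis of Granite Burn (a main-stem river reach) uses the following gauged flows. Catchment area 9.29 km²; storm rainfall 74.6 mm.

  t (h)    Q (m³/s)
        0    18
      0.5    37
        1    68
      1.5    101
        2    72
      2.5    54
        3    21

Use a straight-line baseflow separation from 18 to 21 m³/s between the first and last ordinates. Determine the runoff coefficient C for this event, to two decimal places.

C ≈ 0.61

ΣQ_DR = 234.5 m³/s; V = ΣQ_DR·Δt = 4.221 × 10^5 m³.
Runoff depth d = V / A = 45.44 mm.
C = d / P = 45.44 / 74.6 = 0.61.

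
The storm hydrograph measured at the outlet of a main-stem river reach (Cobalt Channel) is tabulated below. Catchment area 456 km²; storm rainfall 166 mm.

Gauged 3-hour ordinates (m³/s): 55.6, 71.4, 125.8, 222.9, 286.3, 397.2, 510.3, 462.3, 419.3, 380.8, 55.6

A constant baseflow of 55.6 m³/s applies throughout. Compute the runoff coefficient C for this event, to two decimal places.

C ≈ 0.34

ΣQ_DR = 2376 m³/s; V = ΣQ_DR·Δt = 2.566 × 10^7 m³.
Runoff depth d = V / A = 56.27 mm.
C = d / P = 56.27 / 166 = 0.34.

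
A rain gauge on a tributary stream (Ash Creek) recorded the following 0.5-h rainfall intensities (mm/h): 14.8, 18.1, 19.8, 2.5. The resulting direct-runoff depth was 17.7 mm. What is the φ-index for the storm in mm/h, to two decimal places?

Only the 3 blocks with intensity above φ contribute runoff: 14.8, 18.1, 19.8 mm/h.
Σ(I−φ)·Δt = d  ⇒  (14.8+18.1+19.8 − 3φ)·0.5 = 17.7
φ = (52.70 − 17.7/0.5) / 3 = 5.77 mm/h.

φ ≈ 5.77 mm/h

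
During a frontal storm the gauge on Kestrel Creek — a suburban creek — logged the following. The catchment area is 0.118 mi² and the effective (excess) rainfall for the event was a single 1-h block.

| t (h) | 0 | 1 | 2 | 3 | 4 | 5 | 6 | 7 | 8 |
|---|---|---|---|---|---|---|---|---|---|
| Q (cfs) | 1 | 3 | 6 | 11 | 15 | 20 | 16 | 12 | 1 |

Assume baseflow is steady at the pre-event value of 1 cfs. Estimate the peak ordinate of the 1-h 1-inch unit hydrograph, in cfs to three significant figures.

U_p ≈ 19.0 cfs

Direct runoff: 0.0, 2.0, 5.0, 10.0, 14.0, 19.0, 15.0, 11.0, 0.0 cfs; ΣQ_DR = 76.00 cfs, peak = 19.0 cfs.
Runoff depth d = ΣQ_DR·Δt / A = 76.00 × 3600 / (0.118 mi²) = 0.9980 in.
The 1-inch UH is the DRH scaled by (1 in)/d, so U_p = 19.0 × 1/0.9980 = 19.0 cfs.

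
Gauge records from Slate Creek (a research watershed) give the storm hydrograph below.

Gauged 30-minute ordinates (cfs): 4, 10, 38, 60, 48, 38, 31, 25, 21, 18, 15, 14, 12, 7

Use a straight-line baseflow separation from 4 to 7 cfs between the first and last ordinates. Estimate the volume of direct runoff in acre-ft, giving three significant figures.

Direct-runoff ordinates (Q − Q_b): 0.00, 5.77, 33.54, 55.31, 43.08, 32.85, 25.62, 19.38, 15.15, 11.92, 8.69, 7.46, 5.23, 0.00 cfs.
ΣQ_DR = 264.0 cfs.
With Δt = 0.5 h = 1800 s, V = ΣQ_DR · Δt = 264.0 × 1800 = 4.75 × 10^5 ft³ = 10.9 acre-ft.

V ≈ 10.9 acre-ft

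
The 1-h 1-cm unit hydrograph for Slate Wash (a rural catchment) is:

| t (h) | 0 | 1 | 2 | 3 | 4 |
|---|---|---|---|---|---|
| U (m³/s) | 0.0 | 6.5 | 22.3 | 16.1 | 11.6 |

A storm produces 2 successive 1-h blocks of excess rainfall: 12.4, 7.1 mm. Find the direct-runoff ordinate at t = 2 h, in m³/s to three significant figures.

Q ≈ 32.3 m³/s

By discrete convolution, Q_j = Σ (P_i / 10 mm) · U_{j−i}.
At t = 2 h (j=2): Q = (12.4/10)·22.3 + (7.1/10)·6.5 = 32.3 m³/s.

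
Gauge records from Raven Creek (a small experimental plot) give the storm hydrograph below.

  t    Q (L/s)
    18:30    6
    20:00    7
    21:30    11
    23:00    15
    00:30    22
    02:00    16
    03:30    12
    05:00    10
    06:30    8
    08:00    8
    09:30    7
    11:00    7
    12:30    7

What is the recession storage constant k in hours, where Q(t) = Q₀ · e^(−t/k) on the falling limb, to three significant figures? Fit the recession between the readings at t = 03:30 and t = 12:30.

k ≈ 16.7 h

On the falling limb, Q drops from 12 to 7 L/s between t = 03:30 and t = 12:30 (Δt = 9 h).
k = −Δt / ln(Q₂/Q₁) = −9 / ln(7/12) = 16.7 h.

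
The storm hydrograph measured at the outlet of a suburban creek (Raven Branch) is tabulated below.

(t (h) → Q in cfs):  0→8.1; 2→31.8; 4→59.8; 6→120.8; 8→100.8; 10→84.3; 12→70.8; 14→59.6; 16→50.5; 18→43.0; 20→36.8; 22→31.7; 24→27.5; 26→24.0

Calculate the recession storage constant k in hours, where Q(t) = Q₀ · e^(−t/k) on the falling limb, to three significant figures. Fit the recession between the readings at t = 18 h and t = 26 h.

k ≈ 13.7 h

On the falling limb, Q drops from 43.0 to 24.0 cfs between t = 18 h and t = 26 h (Δt = 8 h).
k = −Δt / ln(Q₂/Q₁) = −8 / ln(24.0/43.0) = 13.7 h.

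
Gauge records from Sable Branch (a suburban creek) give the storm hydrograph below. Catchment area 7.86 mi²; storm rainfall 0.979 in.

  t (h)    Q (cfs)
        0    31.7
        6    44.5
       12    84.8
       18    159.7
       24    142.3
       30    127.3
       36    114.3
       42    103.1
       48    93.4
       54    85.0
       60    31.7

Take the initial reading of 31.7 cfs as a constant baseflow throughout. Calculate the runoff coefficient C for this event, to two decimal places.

C ≈ 0.81

ΣQ_DR = 669.1 cfs; V = ΣQ_DR·Δt = 1.445 × 10^7 ft³.
Runoff depth d = V / A = 0.7915 in.
C = d / P = 0.7915 / 0.979 = 0.81.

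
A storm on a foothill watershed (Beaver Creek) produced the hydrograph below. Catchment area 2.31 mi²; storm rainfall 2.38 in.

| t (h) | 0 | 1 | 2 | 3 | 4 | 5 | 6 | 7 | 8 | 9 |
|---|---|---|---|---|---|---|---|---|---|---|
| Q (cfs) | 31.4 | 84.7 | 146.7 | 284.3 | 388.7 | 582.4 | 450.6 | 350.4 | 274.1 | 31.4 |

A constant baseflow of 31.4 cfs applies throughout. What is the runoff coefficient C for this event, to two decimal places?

C ≈ 0.65

ΣQ_DR = 2311 cfs; V = ΣQ_DR·Δt = 8.319 × 10^6 ft³.
Runoff depth d = V / A = 1.550 in.
C = d / P = 1.550 / 2.38 = 0.65.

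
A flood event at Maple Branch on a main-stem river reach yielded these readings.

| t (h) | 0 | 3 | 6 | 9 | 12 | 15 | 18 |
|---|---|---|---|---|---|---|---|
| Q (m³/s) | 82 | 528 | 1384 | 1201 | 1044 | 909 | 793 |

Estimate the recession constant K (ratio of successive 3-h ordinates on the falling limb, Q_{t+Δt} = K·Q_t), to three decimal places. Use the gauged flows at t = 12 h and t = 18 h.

Using the recession-limb readings at t = 12 h and t = 18 h: Q falls from 1044 to 793 m³/s over 2 intervals.
K = (Q₂/Q₁)^(1/2) = (793/1044)^(1/2) = 0.872.

K ≈ 0.872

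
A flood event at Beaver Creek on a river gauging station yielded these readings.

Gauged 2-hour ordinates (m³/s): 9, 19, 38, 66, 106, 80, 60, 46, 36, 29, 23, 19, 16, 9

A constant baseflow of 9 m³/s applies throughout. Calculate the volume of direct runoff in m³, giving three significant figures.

Direct-runoff ordinates (Q − Q_b): 0.0, 10.0, 29.0, 57.0, 97.0, 71.0, 51.0, 37.0, 27.0, 20.0, 14.0, 10.0, 7.0, 0.0 m³/s.
ΣQ_DR = 430.0 m³/s.
With Δt = 2 h = 7200 s, V = ΣQ_DR · Δt = 430.0 × 7200 = 3.10 × 10^6 m³.

V ≈ 3.10 × 10^6 m³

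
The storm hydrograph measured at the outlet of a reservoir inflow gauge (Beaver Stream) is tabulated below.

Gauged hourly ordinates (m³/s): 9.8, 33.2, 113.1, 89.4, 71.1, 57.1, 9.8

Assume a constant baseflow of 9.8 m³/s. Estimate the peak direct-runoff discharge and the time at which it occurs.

Subtracting baseflow gives direct-runoff ordinates: 0.0, 23.4, 103.3, 79.6, 61.3, 47.3, 0.0 m³/s.
The maximum is 103.3 m³/s, occurring at the reading for t = 2 h.

Q_p = 103.3 m³/s at t = 2 h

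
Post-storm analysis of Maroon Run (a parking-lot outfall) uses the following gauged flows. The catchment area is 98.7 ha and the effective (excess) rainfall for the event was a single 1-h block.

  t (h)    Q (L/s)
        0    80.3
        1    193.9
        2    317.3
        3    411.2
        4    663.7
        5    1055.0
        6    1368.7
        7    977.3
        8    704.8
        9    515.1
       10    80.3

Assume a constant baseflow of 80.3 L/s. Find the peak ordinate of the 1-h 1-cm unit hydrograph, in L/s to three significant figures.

U_p ≈ 644 L/s

Direct runoff: 0.0, 113.6, 237.0, 330.9, 583.4, 974.7, 1288.4, 897.0, 624.5, 434.8, 0.0 L/s; ΣQ_DR = 5484 L/s, peak = 1288.4 L/s.
Runoff depth d = ΣQ_DR·Δt / A = 5484 × 3600 / (98.7 ha) = 20.00 mm.
The 1-cm UH is the DRH scaled by (10 mm)/d, so U_p = 1288.4 × 10/20.00 = 644 L/s.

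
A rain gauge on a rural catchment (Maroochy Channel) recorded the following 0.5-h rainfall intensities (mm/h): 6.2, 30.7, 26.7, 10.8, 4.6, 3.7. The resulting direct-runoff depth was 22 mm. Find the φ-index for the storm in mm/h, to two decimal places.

φ ≈ 8.07 mm/h

Only the 3 blocks with intensity above φ contribute runoff: 30.7, 26.7, 10.8 mm/h.
Σ(I−φ)·Δt = d  ⇒  (30.7+26.7+10.8 − 3φ)·0.5 = 22
φ = (68.20 − 22/0.5) / 3 = 8.07 mm/h.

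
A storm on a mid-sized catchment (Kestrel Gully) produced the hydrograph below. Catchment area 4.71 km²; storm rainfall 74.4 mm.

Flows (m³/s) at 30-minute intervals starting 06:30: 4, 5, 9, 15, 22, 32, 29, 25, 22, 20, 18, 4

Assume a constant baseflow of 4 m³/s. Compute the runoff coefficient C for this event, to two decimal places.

ΣQ_DR = 157.0 m³/s; V = ΣQ_DR·Δt = 2.826 × 10^5 m³.
Runoff depth d = V / A = 60.00 mm.
C = d / P = 60.00 / 74.4 = 0.81.

C ≈ 0.81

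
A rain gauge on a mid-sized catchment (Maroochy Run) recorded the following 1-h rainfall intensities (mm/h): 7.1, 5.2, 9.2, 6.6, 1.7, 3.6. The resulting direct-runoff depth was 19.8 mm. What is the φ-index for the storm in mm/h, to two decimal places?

Only the 5 blocks with intensity above φ contribute runoff: 7.1, 5.2, 9.2, 6.6, 3.6 mm/h.
Σ(I−φ)·Δt = d  ⇒  (7.1+5.2+9.2+6.6+3.6 − 5φ)·1 = 19.8
φ = (31.70 − 19.8/1) / 5 = 2.38 mm/h.

φ ≈ 2.38 mm/h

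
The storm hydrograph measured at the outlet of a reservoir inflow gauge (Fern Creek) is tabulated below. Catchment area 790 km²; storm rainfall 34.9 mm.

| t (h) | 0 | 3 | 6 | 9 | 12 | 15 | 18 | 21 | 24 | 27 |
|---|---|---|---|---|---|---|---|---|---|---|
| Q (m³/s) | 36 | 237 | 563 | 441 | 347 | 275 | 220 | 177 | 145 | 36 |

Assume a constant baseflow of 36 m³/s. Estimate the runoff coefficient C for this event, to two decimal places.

C ≈ 0.83

ΣQ_DR = 2117 m³/s; V = ΣQ_DR·Δt = 2.286 × 10^7 m³.
Runoff depth d = V / A = 28.94 mm.
C = d / P = 28.94 / 34.9 = 0.83.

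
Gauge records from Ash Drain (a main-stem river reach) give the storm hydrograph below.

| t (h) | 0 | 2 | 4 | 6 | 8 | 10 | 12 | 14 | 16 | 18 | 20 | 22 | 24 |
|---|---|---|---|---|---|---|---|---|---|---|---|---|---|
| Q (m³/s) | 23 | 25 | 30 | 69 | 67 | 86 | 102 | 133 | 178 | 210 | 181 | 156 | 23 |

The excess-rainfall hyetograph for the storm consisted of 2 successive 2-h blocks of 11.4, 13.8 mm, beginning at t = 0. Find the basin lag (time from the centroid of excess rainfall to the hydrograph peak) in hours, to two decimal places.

t_L ≈ 15.90 h

Centroid of excess rainfall: t_c = Σ P_i·t̄_i / ΣP_i = 2.0952 h (block centres at 1, 3 h).
Hydrograph peak occurs at t = 18 h, so basin lag t_L = 18 − 2.0952 = 15.90 h.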